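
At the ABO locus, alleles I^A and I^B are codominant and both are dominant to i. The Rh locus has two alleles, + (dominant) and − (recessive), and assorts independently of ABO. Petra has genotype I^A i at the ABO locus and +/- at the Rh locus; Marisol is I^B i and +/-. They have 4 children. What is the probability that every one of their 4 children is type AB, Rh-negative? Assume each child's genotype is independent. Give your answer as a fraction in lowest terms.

ABO cross I^A i × I^B i → 1/4 O, 1/4 A, 1/4 B, 1/4 AB.
Rh cross +/- × +/- → 3/4 Rh+, 1/4 Rh-; so P(type AB, Rh-negative) = 1/4 × 1/4 = 1/16 per child.
All 4 independent: (1/16)^4 = 1/65536.

1/65536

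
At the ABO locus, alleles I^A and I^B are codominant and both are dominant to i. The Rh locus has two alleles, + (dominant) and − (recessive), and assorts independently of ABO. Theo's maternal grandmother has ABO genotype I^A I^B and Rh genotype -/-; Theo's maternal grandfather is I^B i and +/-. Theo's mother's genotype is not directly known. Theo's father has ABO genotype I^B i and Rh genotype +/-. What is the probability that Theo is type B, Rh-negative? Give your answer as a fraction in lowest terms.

15/64

Theo's mother's ABO genotype from I^A I^B × I^B i: 1/4 I^A I^B, 1/4 I^A i, 1/4 I^B I^B, 1/4 I^B i.
Crossing each possibility with the father I^B i and summing P(type B): 1/4·1/2 + 1/4·1/4 + 1/4·1 + 1/4·3/4 = 5/8.
Similarly for Rh via the mother's Rh distribution: P(Rh-) = 3/8.
Independent loci: 5/8 × 3/8 = 15/64.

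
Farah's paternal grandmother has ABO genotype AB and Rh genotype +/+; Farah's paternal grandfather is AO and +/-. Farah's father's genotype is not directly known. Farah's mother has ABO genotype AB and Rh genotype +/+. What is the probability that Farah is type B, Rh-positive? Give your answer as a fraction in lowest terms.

1/4

Farah's father's ABO genotype from AB × AO: 1/4 AA, 1/4 AB, 1/4 AO, 1/4 BO.
Crossing each possibility with the mother AB and summing P(type B): 1/4·0 + 1/4·1/4 + 1/4·1/4 + 1/4·1/2 = 1/4.
Similarly for Rh via the father's Rh distribution: P(Rh+) = 1.
Independent loci: 1/4 × 1 = 1/4.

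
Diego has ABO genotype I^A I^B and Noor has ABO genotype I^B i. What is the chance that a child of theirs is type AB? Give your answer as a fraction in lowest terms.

ABO cross I^A I^B × I^B i → offspring phenotypes: 1/4 A, 1/2 B, 1/4 AB.
So P(type AB) = 1/4.

1/4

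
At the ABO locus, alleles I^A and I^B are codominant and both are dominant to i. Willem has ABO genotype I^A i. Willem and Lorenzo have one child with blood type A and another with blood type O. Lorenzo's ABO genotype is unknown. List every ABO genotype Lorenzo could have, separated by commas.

I^A i, I^B i, i i

For each candidate genotype of Lorenzo, check whether crossing it with I^A i can produce every observed child phenotype.
  I^A I^A → possible child types {A} ✗
  I^A I^B → possible child types {A, B, AB} ✗
  I^A i → possible child types {O, A} ✓
  I^B I^B → possible child types {B, AB} ✗
  I^B i → possible child types {O, A, B, AB} ✓
  i i → possible child types {O, A} ✓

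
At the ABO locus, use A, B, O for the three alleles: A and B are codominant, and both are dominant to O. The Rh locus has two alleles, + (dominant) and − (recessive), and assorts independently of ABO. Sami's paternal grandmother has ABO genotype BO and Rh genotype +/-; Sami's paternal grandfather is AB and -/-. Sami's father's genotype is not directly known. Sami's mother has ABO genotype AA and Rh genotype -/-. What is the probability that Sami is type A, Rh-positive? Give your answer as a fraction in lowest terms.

Sami's father's ABO genotype from BO × AB: 1/4 AB, 1/4 AO, 1/4 BB, 1/4 BO.
Crossing each possibility with the mother AA and summing P(type A): 1/4·1/2 + 1/4·1 + 1/4·0 + 1/4·1/2 = 1/2.
Similarly for Rh via the father's Rh distribution: P(Rh+) = 1/4.
Independent loci: 1/2 × 1/4 = 1/8.

1/8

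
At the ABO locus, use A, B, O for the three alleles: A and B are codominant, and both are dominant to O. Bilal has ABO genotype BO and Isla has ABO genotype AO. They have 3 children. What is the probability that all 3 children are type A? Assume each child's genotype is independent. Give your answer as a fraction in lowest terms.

ABO cross BO × AO → 1/4 O, 1/4 A, 1/4 B, 1/4 AB.
So P(type A) = 1/4 per child.
All 3 independent: (1/4)^3 = 1/64.

1/64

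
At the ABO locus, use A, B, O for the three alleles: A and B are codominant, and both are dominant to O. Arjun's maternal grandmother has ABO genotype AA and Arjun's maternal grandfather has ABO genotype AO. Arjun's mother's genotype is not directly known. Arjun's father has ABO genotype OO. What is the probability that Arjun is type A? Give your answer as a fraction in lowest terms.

3/4

Arjun's mother's ABO genotype from AA × AO: 1/2 AA, 1/2 AO.
Crossing each possibility with the father OO and summing P(type A): 1/2·1 + 1/2·1/2 = 3/4.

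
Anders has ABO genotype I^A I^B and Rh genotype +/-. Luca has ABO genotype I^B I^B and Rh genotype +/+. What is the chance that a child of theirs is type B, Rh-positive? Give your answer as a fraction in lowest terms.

ABO cross I^A I^B × I^B I^B → offspring phenotypes: 1/2 B, 1/2 AB.
Rh cross +/- × +/+ → 1 Rh+.
Independent loci: P(type B, Rh-positive) = 1/2 × 1 = 1/2.

1/2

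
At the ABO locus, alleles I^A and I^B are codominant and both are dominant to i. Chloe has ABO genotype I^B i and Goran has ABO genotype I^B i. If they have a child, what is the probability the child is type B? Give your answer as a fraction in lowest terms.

3/4

ABO cross I^B i × I^B i → offspring phenotypes: 1/4 O, 3/4 B.
So P(type B) = 3/4.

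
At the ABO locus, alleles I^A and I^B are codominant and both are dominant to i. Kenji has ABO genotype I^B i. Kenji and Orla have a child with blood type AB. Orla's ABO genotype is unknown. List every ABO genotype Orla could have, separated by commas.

For each candidate genotype of Orla, check whether crossing it with I^B i can produce every observed child phenotype.
  I^A I^A → possible child types {A, AB} ✓
  I^A I^B → possible child types {A, B, AB} ✓
  I^A i → possible child types {O, A, B, AB} ✓
  I^B I^B → possible child types {B} ✗
  I^B i → possible child types {O, B} ✗
  i i → possible child types {O, B} ✗

I^A I^A, I^A I^B, I^A i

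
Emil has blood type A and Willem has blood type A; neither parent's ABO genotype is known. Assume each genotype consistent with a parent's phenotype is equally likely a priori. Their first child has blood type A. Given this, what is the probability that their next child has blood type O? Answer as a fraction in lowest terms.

1/20

Possible genotypes: Emil ∈ {I^A I^A, I^A i}; Willem ∈ {I^A I^A, I^A i}.
Weight each parental genotype pair by prior × P(type-A child):
  I^A I^A × I^A I^A: posterior weight 4/15; P(next child type O) = 0.
  I^A I^A × I^A i: posterior weight 4/15; P(next child type O) = 0.
  I^A i × I^A I^A: posterior weight 4/15; P(next child type O) = 0.
  I^A i × I^A i: posterior weight 1/5; P(next child type O) = 1/4.
Weighted sum = 1/20.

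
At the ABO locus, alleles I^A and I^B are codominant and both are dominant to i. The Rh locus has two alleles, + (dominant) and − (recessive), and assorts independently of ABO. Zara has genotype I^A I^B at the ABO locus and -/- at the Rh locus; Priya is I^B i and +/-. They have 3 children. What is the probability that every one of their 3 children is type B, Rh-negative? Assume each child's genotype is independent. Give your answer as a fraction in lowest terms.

ABO cross I^A I^B × I^B i → 1/4 A, 1/2 B, 1/4 AB.
Rh cross -/- × +/- → 1/2 Rh+, 1/2 Rh-; so P(type B, Rh-negative) = 1/2 × 1/2 = 1/4 per child.
All 3 independent: (1/4)^3 = 1/64.

1/64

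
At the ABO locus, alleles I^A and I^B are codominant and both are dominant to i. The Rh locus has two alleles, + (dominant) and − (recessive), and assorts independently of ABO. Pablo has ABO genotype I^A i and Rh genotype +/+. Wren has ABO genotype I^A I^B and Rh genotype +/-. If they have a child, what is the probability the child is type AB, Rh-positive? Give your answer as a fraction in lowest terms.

ABO cross I^A i × I^A I^B → offspring phenotypes: 1/2 A, 1/4 B, 1/4 AB.
Rh cross +/+ × +/- → 1 Rh+.
Independent loci: P(type AB, Rh-positive) = 1/4 × 1 = 1/4.

1/4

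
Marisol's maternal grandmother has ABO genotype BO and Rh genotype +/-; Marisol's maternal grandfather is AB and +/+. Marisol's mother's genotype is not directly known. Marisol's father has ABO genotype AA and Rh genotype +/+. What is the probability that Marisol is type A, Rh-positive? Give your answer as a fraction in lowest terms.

1/2

Marisol's mother's ABO genotype from BO × AB: 1/4 AB, 1/4 AO, 1/4 BB, 1/4 BO.
Crossing each possibility with the father AA and summing P(type A): 1/4·1/2 + 1/4·1 + 1/4·0 + 1/4·1/2 = 1/2.
Similarly for Rh via the mother's Rh distribution: P(Rh+) = 1.
Independent loci: 1/2 × 1 = 1/2.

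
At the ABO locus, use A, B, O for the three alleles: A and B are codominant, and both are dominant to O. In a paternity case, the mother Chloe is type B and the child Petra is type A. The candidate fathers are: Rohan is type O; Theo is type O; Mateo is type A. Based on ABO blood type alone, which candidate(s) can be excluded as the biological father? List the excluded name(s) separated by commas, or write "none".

A candidate is excluded only if no genotype consistent with his phenotype could produce a type A child with a type B mother.
Rohan (type O): no genotype consistent with that phenotype can produce a type-A child with a type-B mother.
Theo (type O): no genotype consistent with that phenotype can produce a type-A child with a type-B mother.

Rohan, Theo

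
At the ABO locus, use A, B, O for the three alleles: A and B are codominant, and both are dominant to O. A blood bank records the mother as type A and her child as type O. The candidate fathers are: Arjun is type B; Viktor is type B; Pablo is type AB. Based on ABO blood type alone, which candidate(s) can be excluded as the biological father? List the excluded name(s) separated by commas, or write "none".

A candidate is excluded only if no genotype consistent with his phenotype could produce a type O child with a type A mother.
Pablo (type AB): no genotype consistent with that phenotype can produce a type-O child with a type-A mother.

Pablo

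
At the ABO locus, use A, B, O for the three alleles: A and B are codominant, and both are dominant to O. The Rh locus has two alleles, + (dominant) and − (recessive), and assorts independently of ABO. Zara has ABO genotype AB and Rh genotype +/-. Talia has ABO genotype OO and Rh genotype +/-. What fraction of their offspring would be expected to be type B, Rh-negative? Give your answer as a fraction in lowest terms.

1/8

ABO cross AB × OO → offspring phenotypes: 1/2 A, 1/2 B.
Rh cross +/- × +/- → 3/4 Rh+, 1/4 Rh-.
Independent loci: P(type B, Rh-negative) = 1/2 × 1/4 = 1/8.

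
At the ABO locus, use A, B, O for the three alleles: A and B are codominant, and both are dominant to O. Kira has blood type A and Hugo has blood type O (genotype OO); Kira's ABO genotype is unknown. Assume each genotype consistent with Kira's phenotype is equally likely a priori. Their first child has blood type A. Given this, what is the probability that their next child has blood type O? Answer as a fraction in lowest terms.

Possible genotypes: Kira ∈ {AA, AO}; Hugo ∈ {OO}.
Weight each parental genotype pair by prior × P(type-A child):
  AA × OO: posterior weight 2/3; P(next child type O) = 0.
  AO × OO: posterior weight 1/3; P(next child type O) = 1/2.
Weighted sum = 1/6.

1/6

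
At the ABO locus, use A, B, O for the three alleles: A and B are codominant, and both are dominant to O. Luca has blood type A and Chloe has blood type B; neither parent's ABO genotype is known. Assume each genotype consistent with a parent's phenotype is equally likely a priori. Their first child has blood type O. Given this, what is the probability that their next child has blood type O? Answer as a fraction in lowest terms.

1/4

Possible genotypes: Luca ∈ {AA, AO}; Chloe ∈ {BB, BO}.
Weight each parental genotype pair by prior × P(type-O child):
  AO × BO: posterior weight 1; P(next child type O) = 1/4.
Weighted sum = 1/4.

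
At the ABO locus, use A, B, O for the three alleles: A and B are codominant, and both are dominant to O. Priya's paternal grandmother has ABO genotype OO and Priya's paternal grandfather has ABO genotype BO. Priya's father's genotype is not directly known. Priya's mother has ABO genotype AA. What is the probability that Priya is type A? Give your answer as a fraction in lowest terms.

Priya's father's ABO genotype from OO × BO: 1/2 BO, 1/2 OO.
Crossing each possibility with the mother AA and summing P(type A): 1/2·1/2 + 1/2·1 = 3/4.

3/4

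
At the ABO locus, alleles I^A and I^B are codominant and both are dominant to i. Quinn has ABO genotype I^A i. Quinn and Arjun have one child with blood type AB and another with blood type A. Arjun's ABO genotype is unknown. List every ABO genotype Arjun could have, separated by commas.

I^A I^B, I^B i

For each candidate genotype of Arjun, check whether crossing it with I^A i can produce every observed child phenotype.
  I^A I^A → possible child types {A} ✗
  I^A I^B → possible child types {A, B, AB} ✓
  I^A i → possible child types {O, A} ✗
  I^B I^B → possible child types {B, AB} ✗
  I^B i → possible child types {O, A, B, AB} ✓
  i i → possible child types {O, A} ✗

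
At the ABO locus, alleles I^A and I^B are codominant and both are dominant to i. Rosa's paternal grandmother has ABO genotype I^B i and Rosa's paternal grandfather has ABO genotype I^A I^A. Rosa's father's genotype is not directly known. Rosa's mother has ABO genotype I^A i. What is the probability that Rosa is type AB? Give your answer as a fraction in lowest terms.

Rosa's father's ABO genotype from I^B i × I^A I^A: 1/2 I^A I^B, 1/2 I^A i.
Crossing each possibility with the mother I^A i and summing P(type AB): 1/2·1/4 + 1/2·0 = 1/8.

1/8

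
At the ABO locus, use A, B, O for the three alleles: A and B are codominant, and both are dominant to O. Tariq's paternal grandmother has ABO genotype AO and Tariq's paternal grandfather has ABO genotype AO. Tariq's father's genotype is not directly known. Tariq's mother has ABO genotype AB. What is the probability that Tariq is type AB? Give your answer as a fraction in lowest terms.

1/4

Tariq's father's ABO genotype from AO × AO: 1/4 AA, 1/2 AO, 1/4 OO.
Crossing each possibility with the mother AB and summing P(type AB): 1/4·1/2 + 1/2·1/4 + 1/4·0 = 1/4.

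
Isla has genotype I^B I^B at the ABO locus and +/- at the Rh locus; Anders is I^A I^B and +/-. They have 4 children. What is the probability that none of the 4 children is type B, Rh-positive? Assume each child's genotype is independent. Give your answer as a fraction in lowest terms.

625/4096

ABO cross I^B I^B × I^A I^B → 1/2 B, 1/2 AB.
Rh cross +/- × +/- → 3/4 Rh+, 1/4 Rh-; so P(type B, Rh-positive) = 1/2 × 3/4 = 3/8 per child.
P(not type B, Rh-positive) = 5/8 for one child; (5/8)^4 = 625/4096.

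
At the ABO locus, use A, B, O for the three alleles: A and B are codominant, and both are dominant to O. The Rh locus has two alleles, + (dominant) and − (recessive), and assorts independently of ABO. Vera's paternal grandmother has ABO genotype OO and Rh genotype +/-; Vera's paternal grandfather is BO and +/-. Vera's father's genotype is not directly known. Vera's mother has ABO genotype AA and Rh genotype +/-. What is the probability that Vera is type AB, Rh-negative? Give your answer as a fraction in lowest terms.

1/16

Vera's father's ABO genotype from OO × BO: 1/2 BO, 1/2 OO.
Crossing each possibility with the mother AA and summing P(type AB): 1/2·1/2 + 1/2·0 = 1/4.
Similarly for Rh via the father's Rh distribution: P(Rh-) = 1/4.
Independent loci: 1/4 × 1/4 = 1/16.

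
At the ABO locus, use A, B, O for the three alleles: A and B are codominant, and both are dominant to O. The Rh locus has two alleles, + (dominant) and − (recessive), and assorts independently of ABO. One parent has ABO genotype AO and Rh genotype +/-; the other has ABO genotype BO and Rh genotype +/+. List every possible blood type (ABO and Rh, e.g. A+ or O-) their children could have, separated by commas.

O+, A+, B+, AB+

Gametes from AO × BO give offspring ABO genotypes AB, AO, BO, OO, i.e. phenotypes O, A, B, AB.
Rh cross +/- × +/+ → phenotypes Rh+.
Combining independently: O+, A+, B+, AB+.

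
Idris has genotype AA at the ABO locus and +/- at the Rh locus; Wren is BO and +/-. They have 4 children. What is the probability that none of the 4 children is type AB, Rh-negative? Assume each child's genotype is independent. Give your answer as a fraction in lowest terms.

ABO cross AA × BO → 1/2 A, 1/2 AB.
Rh cross +/- × +/- → 3/4 Rh+, 1/4 Rh-; so P(type AB, Rh-negative) = 1/2 × 1/4 = 1/8 per child.
P(not type AB, Rh-negative) = 7/8 for one child; (7/8)^4 = 2401/4096.

2401/4096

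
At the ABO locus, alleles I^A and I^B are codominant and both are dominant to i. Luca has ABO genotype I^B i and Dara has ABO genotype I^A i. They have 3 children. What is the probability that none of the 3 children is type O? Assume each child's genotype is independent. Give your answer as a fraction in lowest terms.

ABO cross I^B i × I^A i → 1/4 O, 1/4 A, 1/4 B, 1/4 AB.
So P(type O) = 1/4 per child.
P(not type O) = 3/4 for one child; (3/4)^3 = 27/64.

27/64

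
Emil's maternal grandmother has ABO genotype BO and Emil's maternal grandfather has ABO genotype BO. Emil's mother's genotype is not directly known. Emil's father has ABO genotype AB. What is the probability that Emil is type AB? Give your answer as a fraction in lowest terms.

1/4

Emil's mother's ABO genotype from BO × BO: 1/4 BB, 1/2 BO, 1/4 OO.
Crossing each possibility with the father AB and summing P(type AB): 1/4·1/2 + 1/2·1/4 + 1/4·0 = 1/4.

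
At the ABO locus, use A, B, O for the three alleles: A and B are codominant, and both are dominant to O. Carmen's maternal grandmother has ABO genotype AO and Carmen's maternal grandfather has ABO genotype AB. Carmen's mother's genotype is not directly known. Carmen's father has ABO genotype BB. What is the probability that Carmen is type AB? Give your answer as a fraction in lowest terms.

1/2

Carmen's mother's ABO genotype from AO × AB: 1/4 AA, 1/4 AB, 1/4 AO, 1/4 BO.
Crossing each possibility with the father BB and summing P(type AB): 1/4·1 + 1/4·1/2 + 1/4·1/2 + 1/4·0 = 1/2.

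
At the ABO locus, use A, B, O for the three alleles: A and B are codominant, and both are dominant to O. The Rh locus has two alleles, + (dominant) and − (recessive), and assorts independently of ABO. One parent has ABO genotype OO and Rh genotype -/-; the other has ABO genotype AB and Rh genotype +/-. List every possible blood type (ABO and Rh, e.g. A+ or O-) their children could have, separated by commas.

A+, A-, B+, B-

Gametes from OO × AB give offspring ABO genotypes AO, BO, i.e. phenotypes A, B.
Rh cross -/- × +/- → phenotypes Rh+, Rh-.
Combining independently: A+, A-, B+, B-.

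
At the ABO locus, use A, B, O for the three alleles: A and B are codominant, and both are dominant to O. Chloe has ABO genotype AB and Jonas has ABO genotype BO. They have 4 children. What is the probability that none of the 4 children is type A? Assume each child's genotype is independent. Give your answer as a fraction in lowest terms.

ABO cross AB × BO → 1/4 A, 1/2 B, 1/4 AB.
So P(type A) = 1/4 per child.
P(not type A) = 3/4 for one child; (3/4)^4 = 81/256.

81/256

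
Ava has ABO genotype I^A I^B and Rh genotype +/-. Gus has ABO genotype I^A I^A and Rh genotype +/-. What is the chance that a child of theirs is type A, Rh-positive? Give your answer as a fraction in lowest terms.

3/8

ABO cross I^A I^B × I^A I^A → offspring phenotypes: 1/2 A, 1/2 AB.
Rh cross +/- × +/- → 3/4 Rh+, 1/4 Rh-.
Independent loci: P(type A, Rh-positive) = 1/2 × 3/4 = 3/8.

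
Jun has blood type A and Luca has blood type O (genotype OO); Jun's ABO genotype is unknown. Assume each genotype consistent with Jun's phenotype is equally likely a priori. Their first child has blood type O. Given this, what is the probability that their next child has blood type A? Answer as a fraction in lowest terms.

1/2

Possible genotypes: Jun ∈ {AA, AO}; Luca ∈ {OO}.
Weight each parental genotype pair by prior × P(type-O child):
  AO × OO: posterior weight 1; P(next child type A) = 1/2.
Weighted sum = 1/2.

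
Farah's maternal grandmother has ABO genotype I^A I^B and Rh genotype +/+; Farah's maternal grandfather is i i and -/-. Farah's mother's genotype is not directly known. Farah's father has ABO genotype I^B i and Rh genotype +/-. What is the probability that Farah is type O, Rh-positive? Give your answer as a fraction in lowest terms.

Farah's mother's ABO genotype from I^A I^B × i i: 1/2 I^A i, 1/2 I^B i.
Crossing each possibility with the father I^B i and summing P(type O): 1/2·1/4 + 1/2·1/4 = 1/4.
Similarly for Rh via the mother's Rh distribution: P(Rh+) = 3/4.
Independent loci: 1/4 × 3/4 = 3/16.

3/16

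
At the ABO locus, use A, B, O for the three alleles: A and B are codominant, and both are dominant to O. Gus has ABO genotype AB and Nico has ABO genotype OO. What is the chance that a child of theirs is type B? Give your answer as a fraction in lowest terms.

ABO cross AB × OO → offspring phenotypes: 1/2 A, 1/2 B.
So P(type B) = 1/2.

1/2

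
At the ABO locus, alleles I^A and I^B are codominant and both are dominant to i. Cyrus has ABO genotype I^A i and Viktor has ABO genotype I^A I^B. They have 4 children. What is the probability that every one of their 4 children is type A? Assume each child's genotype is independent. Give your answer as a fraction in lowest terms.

ABO cross I^A i × I^A I^B → 1/2 A, 1/4 B, 1/4 AB.
So P(type A) = 1/2 per child.
All 4 independent: (1/2)^4 = 1/16.

1/16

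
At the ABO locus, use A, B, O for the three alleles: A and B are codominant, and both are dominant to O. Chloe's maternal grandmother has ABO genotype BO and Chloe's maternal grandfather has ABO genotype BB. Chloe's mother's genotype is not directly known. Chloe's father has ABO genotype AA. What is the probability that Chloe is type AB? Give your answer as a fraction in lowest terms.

Chloe's mother's ABO genotype from BO × BB: 1/2 BB, 1/2 BO.
Crossing each possibility with the father AA and summing P(type AB): 1/2·1 + 1/2·1/2 = 3/4.

3/4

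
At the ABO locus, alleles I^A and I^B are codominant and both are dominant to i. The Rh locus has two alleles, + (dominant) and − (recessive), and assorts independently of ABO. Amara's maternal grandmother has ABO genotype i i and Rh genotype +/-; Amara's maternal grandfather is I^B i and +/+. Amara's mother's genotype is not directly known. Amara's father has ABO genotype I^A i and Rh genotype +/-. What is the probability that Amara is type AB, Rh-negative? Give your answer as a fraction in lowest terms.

1/64

Amara's mother's ABO genotype from i i × I^B i: 1/2 I^B i, 1/2 i i.
Crossing each possibility with the father I^A i and summing P(type AB): 1/2·1/4 + 1/2·0 = 1/8.
Similarly for Rh via the mother's Rh distribution: P(Rh-) = 1/8.
Independent loci: 1/8 × 1/8 = 1/64.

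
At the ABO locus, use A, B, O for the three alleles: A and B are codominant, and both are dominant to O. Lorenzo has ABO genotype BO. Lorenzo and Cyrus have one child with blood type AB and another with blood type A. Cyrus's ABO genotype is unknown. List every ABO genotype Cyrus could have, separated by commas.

AA, AB, AO

For each candidate genotype of Cyrus, check whether crossing it with BO can produce every observed child phenotype.
  AA → possible child types {A, AB} ✓
  AB → possible child types {A, B, AB} ✓
  AO → possible child types {O, A, B, AB} ✓
  BB → possible child types {B} ✗
  BO → possible child types {O, B} ✗
  OO → possible child types {O, B} ✗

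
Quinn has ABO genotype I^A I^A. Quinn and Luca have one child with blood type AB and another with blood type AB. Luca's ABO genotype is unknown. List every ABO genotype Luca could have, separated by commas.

I^A I^B, I^B I^B, I^B i

For each candidate genotype of Luca, check whether crossing it with I^A I^A can produce every observed child phenotype.
  I^A I^A → possible child types {A} ✗
  I^A I^B → possible child types {A, AB} ✓
  I^A i → possible child types {A} ✗
  I^B I^B → possible child types {AB} ✓
  I^B i → possible child types {A, AB} ✓
  i i → possible child types {A} ✗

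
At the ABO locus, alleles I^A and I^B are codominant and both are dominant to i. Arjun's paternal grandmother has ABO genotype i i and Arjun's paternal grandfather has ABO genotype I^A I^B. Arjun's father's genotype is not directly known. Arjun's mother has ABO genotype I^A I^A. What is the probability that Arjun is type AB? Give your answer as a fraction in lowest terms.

Arjun's father's ABO genotype from i i × I^A I^B: 1/2 I^A i, 1/2 I^B i.
Crossing each possibility with the mother I^A I^A and summing P(type AB): 1/2·0 + 1/2·1/2 = 1/4.

1/4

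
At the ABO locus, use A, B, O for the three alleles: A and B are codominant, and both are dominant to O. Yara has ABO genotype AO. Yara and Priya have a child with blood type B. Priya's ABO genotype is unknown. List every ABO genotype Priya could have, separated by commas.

For each candidate genotype of Priya, check whether crossing it with AO can produce every observed child phenotype.
  AA → possible child types {A} ✗
  AB → possible child types {A, B, AB} ✓
  AO → possible child types {O, A} ✗
  BB → possible child types {B, AB} ✓
  BO → possible child types {O, A, B, AB} ✓
  OO → possible child types {O, A} ✗

AB, BB, BO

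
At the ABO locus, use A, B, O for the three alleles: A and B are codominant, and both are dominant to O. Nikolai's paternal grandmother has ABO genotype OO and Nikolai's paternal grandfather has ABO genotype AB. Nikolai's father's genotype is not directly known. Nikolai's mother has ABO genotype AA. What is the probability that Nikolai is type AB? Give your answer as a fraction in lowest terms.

1/4

Nikolai's father's ABO genotype from OO × AB: 1/2 AO, 1/2 BO.
Crossing each possibility with the mother AA and summing P(type AB): 1/2·0 + 1/2·1/2 = 1/4.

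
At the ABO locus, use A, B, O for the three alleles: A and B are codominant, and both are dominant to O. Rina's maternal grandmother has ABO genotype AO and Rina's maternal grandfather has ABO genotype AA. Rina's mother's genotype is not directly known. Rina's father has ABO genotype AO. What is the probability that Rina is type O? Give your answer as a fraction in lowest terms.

1/8

Rina's mother's ABO genotype from AO × AA: 1/2 AA, 1/2 AO.
Crossing each possibility with the father AO and summing P(type O): 1/2·0 + 1/2·1/4 = 1/8.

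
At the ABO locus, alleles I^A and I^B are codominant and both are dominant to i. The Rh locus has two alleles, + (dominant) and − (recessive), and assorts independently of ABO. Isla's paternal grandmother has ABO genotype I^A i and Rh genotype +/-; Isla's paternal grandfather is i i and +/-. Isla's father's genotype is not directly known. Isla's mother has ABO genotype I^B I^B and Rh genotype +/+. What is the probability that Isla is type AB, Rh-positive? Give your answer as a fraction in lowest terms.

Isla's father's ABO genotype from I^A i × i i: 1/2 I^A i, 1/2 i i.
Crossing each possibility with the mother I^B I^B and summing P(type AB): 1/2·1/2 + 1/2·0 = 1/4.
Similarly for Rh via the father's Rh distribution: P(Rh+) = 1.
Independent loci: 1/4 × 1 = 1/4.

1/4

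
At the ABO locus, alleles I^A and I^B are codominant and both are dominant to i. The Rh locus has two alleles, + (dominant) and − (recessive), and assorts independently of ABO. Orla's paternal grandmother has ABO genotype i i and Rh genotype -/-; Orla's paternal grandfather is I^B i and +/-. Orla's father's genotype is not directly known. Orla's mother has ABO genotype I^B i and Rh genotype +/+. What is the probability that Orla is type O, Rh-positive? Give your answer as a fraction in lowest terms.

3/8

Orla's father's ABO genotype from i i × I^B i: 1/2 I^B i, 1/2 i i.
Crossing each possibility with the mother I^B i and summing P(type O): 1/2·1/4 + 1/2·1/2 = 3/8.
Similarly for Rh via the father's Rh distribution: P(Rh+) = 1.
Independent loci: 3/8 × 1 = 3/8.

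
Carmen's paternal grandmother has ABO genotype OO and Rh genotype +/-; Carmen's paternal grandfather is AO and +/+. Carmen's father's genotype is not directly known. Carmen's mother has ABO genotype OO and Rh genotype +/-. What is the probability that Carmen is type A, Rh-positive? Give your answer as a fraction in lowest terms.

7/32

Carmen's father's ABO genotype from OO × AO: 1/2 AO, 1/2 OO.
Crossing each possibility with the mother OO and summing P(type A): 1/2·1/2 + 1/2·0 = 1/4.
Similarly for Rh via the father's Rh distribution: P(Rh+) = 7/8.
Independent loci: 1/4 × 7/8 = 7/32.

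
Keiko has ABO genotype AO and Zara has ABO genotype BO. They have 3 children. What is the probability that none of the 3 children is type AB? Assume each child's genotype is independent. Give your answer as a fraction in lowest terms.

27/64

ABO cross AO × BO → 1/4 O, 1/4 A, 1/4 B, 1/4 AB.
So P(type AB) = 1/4 per child.
P(not type AB) = 3/4 for one child; (3/4)^3 = 27/64.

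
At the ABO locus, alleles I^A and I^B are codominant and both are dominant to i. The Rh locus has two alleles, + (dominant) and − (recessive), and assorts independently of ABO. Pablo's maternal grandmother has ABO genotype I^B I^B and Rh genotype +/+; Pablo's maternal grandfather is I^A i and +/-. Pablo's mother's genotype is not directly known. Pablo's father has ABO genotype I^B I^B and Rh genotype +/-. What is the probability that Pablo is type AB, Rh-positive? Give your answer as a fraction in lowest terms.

7/32

Pablo's mother's ABO genotype from I^B I^B × I^A i: 1/2 I^A I^B, 1/2 I^B i.
Crossing each possibility with the father I^B I^B and summing P(type AB): 1/2·1/2 + 1/2·0 = 1/4.
Similarly for Rh via the mother's Rh distribution: P(Rh+) = 7/8.
Independent loci: 1/4 × 7/8 = 7/32.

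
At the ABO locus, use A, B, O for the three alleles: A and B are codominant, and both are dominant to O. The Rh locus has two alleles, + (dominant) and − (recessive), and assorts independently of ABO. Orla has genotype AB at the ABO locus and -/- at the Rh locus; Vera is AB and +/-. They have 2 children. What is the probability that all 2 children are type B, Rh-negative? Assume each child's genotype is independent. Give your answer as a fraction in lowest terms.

ABO cross AB × AB → 1/4 A, 1/4 B, 1/2 AB.
Rh cross -/- × +/- → 1/2 Rh+, 1/2 Rh-; so P(type B, Rh-negative) = 1/4 × 1/2 = 1/8 per child.
All 2 independent: (1/8)^2 = 1/64.

1/64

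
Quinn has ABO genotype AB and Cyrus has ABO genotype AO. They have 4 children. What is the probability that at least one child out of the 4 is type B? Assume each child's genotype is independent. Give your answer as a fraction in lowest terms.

175/256

ABO cross AB × AO → 1/2 A, 1/4 B, 1/4 AB.
So P(type B) = 1/4 per child.
P(none) = (3/4)^4 = 81/256; P(at least one) = 1 − 81/256 = 175/256.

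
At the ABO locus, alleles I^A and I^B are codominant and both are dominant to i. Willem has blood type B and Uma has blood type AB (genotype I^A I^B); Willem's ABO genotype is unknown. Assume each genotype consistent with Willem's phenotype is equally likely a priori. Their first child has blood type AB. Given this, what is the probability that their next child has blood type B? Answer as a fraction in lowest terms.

1/2

Possible genotypes: Willem ∈ {I^B I^B, I^B i}; Uma ∈ {I^A I^B}.
Weight each parental genotype pair by prior × P(type-AB child):
  I^B I^B × I^A I^B: posterior weight 2/3; P(next child type B) = 1/2.
  I^B i × I^A I^B: posterior weight 1/3; P(next child type B) = 1/2.
Weighted sum = 1/2.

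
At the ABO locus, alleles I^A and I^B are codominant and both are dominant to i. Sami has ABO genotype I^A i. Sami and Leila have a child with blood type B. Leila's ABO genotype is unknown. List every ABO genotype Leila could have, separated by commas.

For each candidate genotype of Leila, check whether crossing it with I^A i can produce every observed child phenotype.
  I^A I^A → possible child types {A} ✗
  I^A I^B → possible child types {A, B, AB} ✓
  I^A i → possible child types {O, A} ✗
  I^B I^B → possible child types {B, AB} ✓
  I^B i → possible child types {O, A, B, AB} ✓
  i i → possible child types {O, A} ✗

I^A I^B, I^B I^B, I^B i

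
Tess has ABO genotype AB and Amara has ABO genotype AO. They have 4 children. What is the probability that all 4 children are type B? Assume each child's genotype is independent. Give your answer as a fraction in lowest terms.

1/256

ABO cross AB × AO → 1/2 A, 1/4 B, 1/4 AB.
So P(type B) = 1/4 per child.
All 4 independent: (1/4)^4 = 1/256.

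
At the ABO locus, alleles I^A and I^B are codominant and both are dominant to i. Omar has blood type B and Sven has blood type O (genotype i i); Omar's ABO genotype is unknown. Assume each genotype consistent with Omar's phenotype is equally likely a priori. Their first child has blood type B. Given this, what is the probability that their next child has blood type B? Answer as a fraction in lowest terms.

5/6

Possible genotypes: Omar ∈ {I^B I^B, I^B i}; Sven ∈ {i i}.
Weight each parental genotype pair by prior × P(type-B child):
  I^B I^B × i i: posterior weight 2/3; P(next child type B) = 1.
  I^B i × i i: posterior weight 1/3; P(next child type B) = 1/2.
Weighted sum = 5/6.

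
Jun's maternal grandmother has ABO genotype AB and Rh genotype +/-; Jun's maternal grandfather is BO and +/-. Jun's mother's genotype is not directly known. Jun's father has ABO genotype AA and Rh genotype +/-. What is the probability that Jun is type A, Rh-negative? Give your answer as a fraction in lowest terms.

Jun's mother's ABO genotype from AB × BO: 1/4 AB, 1/4 AO, 1/4 BB, 1/4 BO.
Crossing each possibility with the father AA and summing P(type A): 1/4·1/2 + 1/4·1 + 1/4·0 + 1/4·1/2 = 1/2.
Similarly for Rh via the mother's Rh distribution: P(Rh-) = 1/4.
Independent loci: 1/2 × 1/4 = 1/8.

1/8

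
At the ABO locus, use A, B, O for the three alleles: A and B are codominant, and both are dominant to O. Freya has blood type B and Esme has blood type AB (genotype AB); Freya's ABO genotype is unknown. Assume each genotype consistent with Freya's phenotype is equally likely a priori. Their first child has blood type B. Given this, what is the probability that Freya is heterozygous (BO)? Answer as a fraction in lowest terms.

1/2

Possible genotypes: Freya ∈ {BB, BO}; Esme ∈ {AB}.
Weight each parental genotype pair by prior × P(type-B child):
  BB × AB: posterior weight 1/2.
  BO × AB: posterior weight 1/2.
Sum the posterior weight over pairs where Freya is BO: 1/2.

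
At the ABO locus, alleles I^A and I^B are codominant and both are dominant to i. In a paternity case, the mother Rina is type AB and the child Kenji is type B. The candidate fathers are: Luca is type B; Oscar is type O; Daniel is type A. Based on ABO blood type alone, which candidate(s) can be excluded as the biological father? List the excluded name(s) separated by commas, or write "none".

A candidate is excluded only if no genotype consistent with his phenotype could produce a type B child with a type AB mother.
Every candidate has at least one consistent genotype combination, so none can be excluded.

none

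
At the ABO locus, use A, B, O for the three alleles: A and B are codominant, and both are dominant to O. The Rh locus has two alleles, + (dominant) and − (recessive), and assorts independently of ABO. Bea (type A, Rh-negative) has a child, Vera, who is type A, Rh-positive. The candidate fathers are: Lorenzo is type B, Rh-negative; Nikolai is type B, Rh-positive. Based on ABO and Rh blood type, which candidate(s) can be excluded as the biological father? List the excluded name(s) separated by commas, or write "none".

A candidate is excluded only if no genotype consistent with his phenotype could produce a type A, Rh-positive child with a type A, Rh-negative mother.
Lorenzo (type B, Rh-): no genotype consistent with that phenotype can produce a type-A Rh+ child with a type-A mother.

Lorenzo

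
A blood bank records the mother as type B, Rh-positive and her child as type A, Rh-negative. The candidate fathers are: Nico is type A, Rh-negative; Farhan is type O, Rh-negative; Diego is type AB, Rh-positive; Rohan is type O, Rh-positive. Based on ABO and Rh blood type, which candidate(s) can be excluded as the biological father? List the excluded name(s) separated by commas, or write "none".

A candidate is excluded only if no genotype consistent with his phenotype could produce a type A, Rh-negative child with a type B, Rh-positive mother.
Farhan (type O, Rh-): no genotype consistent with that phenotype can produce a type-A Rh- child with a type-B mother.
Rohan (type O, Rh+): no genotype consistent with that phenotype can produce a type-A Rh- child with a type-B mother.

Farhan, Rohan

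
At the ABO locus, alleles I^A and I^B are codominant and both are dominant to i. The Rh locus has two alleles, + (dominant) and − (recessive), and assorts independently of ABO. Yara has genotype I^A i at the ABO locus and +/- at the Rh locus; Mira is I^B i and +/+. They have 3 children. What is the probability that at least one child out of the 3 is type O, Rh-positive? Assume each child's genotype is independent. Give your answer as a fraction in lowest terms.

ABO cross I^A i × I^B i → 1/4 O, 1/4 A, 1/4 B, 1/4 AB.
Rh cross +/- × +/+ → 1 Rh+; so P(type O, Rh-positive) = 1/4 × 1 = 1/4 per child.
P(none) = (3/4)^3 = 27/64; P(at least one) = 1 − 27/64 = 37/64.

37/64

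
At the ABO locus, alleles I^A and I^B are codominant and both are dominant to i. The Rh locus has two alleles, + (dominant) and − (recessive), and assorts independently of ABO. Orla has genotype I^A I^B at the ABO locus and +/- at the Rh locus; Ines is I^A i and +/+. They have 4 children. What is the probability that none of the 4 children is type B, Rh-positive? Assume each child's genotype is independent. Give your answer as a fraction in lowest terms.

ABO cross I^A I^B × I^A i → 1/2 A, 1/4 B, 1/4 AB.
Rh cross +/- × +/+ → 1 Rh+; so P(type B, Rh-positive) = 1/4 × 1 = 1/4 per child.
P(not type B, Rh-positive) = 3/4 for one child; (3/4)^4 = 81/256.

81/256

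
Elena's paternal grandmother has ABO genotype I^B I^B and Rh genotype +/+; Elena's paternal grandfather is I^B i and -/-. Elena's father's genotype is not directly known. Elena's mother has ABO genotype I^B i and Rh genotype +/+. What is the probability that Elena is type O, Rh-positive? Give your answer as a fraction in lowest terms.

Elena's father's ABO genotype from I^B I^B × I^B i: 1/2 I^B I^B, 1/2 I^B i.
Crossing each possibility with the mother I^B i and summing P(type O): 1/2·0 + 1/2·1/4 = 1/8.
Similarly for Rh via the father's Rh distribution: P(Rh+) = 1.
Independent loci: 1/8 × 1 = 1/8.

1/8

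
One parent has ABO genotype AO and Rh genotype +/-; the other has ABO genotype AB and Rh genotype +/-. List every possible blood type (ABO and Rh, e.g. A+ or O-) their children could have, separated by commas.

Gametes from AO × AB give offspring ABO genotypes AA, AB, AO, BO, i.e. phenotypes A, B, AB.
Rh cross +/- × +/- → phenotypes Rh+, Rh-.
Combining independently: A+, A-, B+, B-, AB+, AB-.

A+, A-, B+, B-, AB+, AB-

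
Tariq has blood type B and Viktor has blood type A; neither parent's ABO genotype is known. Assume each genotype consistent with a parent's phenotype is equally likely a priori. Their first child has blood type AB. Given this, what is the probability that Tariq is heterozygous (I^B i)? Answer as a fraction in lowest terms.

1/3

Possible genotypes: Tariq ∈ {I^B I^B, I^B i}; Viktor ∈ {I^A I^A, I^A i}.
Weight each parental genotype pair by prior × P(type-AB child):
  I^B I^B × I^A I^A: posterior weight 4/9.
  I^B I^B × I^A i: posterior weight 2/9.
  I^B i × I^A I^A: posterior weight 2/9.
  I^B i × I^A i: posterior weight 1/9.
Sum the posterior weight over pairs where Tariq is I^B i: 1/3.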